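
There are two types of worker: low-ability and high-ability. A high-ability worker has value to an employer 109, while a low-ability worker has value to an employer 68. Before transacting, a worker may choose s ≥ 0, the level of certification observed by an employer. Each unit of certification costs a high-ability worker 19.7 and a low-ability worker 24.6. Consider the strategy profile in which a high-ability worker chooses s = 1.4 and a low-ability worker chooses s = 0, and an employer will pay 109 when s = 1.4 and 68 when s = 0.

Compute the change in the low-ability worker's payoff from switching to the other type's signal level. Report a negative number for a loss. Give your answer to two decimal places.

6.56

Playing s = 0 the low-ability worker receives 68.
Deviating to s = 1.4 brings payment 109 at cost 24.6 × 1.4 = 34.44, netting 74.56.
Gain from deviating: 74.56 − 68 = 6.56.
The gain is positive, so the low-ability type's incentive-compatibility constraint is violated — this profile is not a separating equilibrium.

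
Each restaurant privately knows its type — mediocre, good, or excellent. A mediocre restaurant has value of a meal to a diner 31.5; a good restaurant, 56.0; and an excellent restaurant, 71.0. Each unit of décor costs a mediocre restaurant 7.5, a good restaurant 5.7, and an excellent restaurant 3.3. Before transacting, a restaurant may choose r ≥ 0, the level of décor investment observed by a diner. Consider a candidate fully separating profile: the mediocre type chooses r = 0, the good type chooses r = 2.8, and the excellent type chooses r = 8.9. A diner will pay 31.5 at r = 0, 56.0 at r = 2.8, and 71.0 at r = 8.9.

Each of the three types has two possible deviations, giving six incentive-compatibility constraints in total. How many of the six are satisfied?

4

Excellent (own payoff 71.0 − 3.3×8.9 = 41.63): to r=0 gives 31.5 → no gain ✓; to r=2.8 gives 56.0 − 3.3×2.8 = 46.76 → profitable ✗.
Mediocre (own payoff 31.5): to r=2.8 gives 56.0 − 7.5×2.8 = 35 → profitable ✗; to r=8.9 gives 71.0 − 7.5×8.9 = 4.25 → no gain ✓.
Good (own payoff 56.0 − 5.7×2.8 = 40.04): to r=0 gives 31.5 → no gain ✓; to r=8.9 gives 71.0 − 5.7×8.9 = 20.27 → no gain ✓.
4 of the 6 constraints hold; not an equilibrium.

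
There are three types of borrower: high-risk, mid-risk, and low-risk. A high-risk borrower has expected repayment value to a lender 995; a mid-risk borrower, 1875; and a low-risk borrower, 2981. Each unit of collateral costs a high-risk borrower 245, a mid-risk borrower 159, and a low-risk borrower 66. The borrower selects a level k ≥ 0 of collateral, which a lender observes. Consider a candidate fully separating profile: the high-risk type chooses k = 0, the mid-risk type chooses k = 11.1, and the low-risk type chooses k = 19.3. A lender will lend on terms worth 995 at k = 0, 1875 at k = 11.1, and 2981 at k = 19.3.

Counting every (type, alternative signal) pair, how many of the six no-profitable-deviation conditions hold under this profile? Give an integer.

Low-risk (own payoff 2981 − 66×19.3 = 1707.2): to k=0 gives 995 → no gain ✓; to k=11.1 gives 1875 − 66×11.1 = 1142.4 → no gain ✓.
High-risk (own payoff 995): to k=11.1 gives 1875 − 245×11.1 = -844.5 → no gain ✓; to k=19.3 gives 2981 − 245×19.3 = -1747.5 → no gain ✓.
Mid-risk (own payoff 1875 − 159×11.1 = 110.1): to k=0 gives 995 → profitable ✗; to k=19.3 gives 2981 − 159×19.3 = -87.7 → no gain ✓.
5 of the 6 constraints hold; not an equilibrium.

5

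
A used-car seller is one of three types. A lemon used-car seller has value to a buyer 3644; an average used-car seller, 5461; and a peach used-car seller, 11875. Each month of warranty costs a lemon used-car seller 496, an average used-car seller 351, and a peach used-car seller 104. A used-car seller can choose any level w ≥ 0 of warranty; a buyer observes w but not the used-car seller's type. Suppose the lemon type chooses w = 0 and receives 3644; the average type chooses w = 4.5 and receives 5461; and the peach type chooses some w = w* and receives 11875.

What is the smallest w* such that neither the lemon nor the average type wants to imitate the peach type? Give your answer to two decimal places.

Lemon type (on-path payoff 3644) won't mimic when 3644 ≥ 11875 − 496·w*, i.e. w* ≥ 16.59.
Average type (on-path payoff 5461 − 351×4.5 = 3881.5) won't mimic when 3881.5 ≥ 11875 − 351·w*, i.e. w* ≥ 22.77.
Both must hold, so w* = max(16.59, 22.77) = 22.77. The average type's constraint binds.

22.77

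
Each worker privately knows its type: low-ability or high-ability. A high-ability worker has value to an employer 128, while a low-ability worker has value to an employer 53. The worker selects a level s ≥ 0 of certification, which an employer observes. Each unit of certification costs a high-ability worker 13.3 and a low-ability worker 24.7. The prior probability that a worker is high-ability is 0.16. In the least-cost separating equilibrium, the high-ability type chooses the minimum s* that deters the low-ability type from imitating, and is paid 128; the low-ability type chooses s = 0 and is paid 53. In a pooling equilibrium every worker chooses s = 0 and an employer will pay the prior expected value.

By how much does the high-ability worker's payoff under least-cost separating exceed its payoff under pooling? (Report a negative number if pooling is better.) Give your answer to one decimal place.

Least-cost separating signal: s* solves 53 = 128 − 24.7·s*, so s* = (128 − 53)/24.7 ≈ 3.0364.
High-ability type's separating payoff: 128 − 13.3 × s* = 128 − 13.3 × (128 − 53)/24.7 = 128 − 997.5/24.7 ≈ 87.615.
Pooling payoff: 0.16 × 128 + 0.84 × 53 = 65.
Difference: 87.615 − 65 = 22.615, i.e. 22.6 to one decimal place.
The high-ability type prefers to separate.

22.6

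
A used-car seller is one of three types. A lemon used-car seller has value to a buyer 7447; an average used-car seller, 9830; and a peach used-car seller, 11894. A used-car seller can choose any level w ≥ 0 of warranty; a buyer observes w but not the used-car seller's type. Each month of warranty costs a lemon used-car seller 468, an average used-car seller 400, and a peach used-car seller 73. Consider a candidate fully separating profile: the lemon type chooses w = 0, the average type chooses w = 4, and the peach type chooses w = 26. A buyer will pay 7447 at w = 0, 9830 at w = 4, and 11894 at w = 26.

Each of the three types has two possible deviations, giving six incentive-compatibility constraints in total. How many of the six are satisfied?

5

Average (own payoff 9830 − 400×4 = 8230): to w=0 gives 7447 → no gain ✓; to w=26 gives 11894 − 400×26 = 1494 → no gain ✓.
Peach (own payoff 11894 − 73×26 = 9996): to w=0 gives 7447 → no gain ✓; to w=4 gives 9830 − 73×4 = 9538 → no gain ✓.
Lemon (own payoff 7447): to w=4 gives 9830 − 468×4 = 7958 → profitable ✗; to w=26 gives 11894 − 468×26 = -274 → no gain ✓.
5 of the 6 constraints hold; not an equilibrium.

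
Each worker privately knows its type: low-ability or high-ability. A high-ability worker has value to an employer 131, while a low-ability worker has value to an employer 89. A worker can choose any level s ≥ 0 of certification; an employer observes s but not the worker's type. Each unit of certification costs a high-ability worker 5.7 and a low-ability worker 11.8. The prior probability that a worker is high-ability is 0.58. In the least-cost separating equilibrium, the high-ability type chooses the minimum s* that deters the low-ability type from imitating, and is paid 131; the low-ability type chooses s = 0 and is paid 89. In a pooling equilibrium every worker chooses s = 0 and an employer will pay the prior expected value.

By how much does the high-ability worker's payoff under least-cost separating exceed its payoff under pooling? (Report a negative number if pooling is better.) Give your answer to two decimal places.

-2.65

Least-cost separating signal: s* solves 89 = 131 − 11.8·s*, so s* = (131 − 89)/11.8 ≈ 3.5593.
High-ability type's separating payoff: 131 − 5.7 × s* = 131 − 5.7 × (131 − 89)/11.8 = 131 − 239.4/11.8 ≈ 110.7119.
Pooling payoff: 0.58 × 131 + 0.42 × 89 = 113.36.
Difference: 110.7119 − 113.36 = -2.6481, i.e. -2.65 to two decimal places.
The high-ability type would prefer the pooling outcome.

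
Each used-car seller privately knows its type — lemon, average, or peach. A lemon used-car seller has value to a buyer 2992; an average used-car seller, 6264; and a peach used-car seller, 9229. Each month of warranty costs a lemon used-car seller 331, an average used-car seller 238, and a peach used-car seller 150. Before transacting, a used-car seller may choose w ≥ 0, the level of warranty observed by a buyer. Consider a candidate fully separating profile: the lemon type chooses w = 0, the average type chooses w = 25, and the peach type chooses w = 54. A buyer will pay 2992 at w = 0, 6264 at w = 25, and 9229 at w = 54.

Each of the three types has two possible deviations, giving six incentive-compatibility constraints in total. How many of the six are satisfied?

3

Average (own payoff 6264 − 238×25 = 314): to w=0 gives 2992 → profitable ✗; to w=54 gives 9229 − 238×54 = -3623 → no gain ✓.
Peach (own payoff 9229 − 150×54 = 1129): to w=0 gives 2992 → profitable ✗; to w=25 gives 6264 − 150×25 = 2514 → profitable ✗.
Lemon (own payoff 2992): to w=25 gives 6264 − 331×25 = -2011 → no gain ✓; to w=54 gives 9229 − 331×54 = -8645 → no gain ✓.
3 of the 6 constraints hold; not an equilibrium.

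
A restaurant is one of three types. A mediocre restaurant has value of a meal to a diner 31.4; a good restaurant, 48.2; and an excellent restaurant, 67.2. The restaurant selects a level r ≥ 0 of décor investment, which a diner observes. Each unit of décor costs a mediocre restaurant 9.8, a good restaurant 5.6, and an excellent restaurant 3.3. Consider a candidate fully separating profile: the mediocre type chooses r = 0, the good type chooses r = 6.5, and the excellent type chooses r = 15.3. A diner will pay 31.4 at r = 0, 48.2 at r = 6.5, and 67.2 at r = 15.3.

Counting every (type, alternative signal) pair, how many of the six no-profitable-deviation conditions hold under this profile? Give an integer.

Excellent (own payoff 67.2 − 3.3×15.3 = 16.71): to r=0 gives 31.4 → profitable ✗; to r=6.5 gives 48.2 − 3.3×6.5 = 26.75 → profitable ✗.
Good (own payoff 48.2 − 5.6×6.5 = 11.8): to r=0 gives 31.4 → profitable ✗; to r=15.3 gives 67.2 − 5.6×15.3 = -18.48 → no gain ✓.
Mediocre (own payoff 31.4): to r=6.5 gives 48.2 − 9.8×6.5 = -15.5 → no gain ✓; to r=15.3 gives 67.2 − 9.8×15.3 = -82.74 → no gain ✓.
3 of the 6 constraints hold; not an equilibrium.

3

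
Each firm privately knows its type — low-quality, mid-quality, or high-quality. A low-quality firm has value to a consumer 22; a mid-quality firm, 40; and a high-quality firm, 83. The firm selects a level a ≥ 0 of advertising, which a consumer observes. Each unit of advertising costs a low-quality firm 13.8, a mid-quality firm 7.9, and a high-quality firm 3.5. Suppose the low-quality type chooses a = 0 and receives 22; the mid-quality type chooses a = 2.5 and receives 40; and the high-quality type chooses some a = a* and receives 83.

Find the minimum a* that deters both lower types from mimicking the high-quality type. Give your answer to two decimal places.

Mid-quality type (on-path payoff 40 − 7.9×2.5 = 20.25) won't mimic when 20.25 ≥ 83 − 7.9·a*, i.e. a* ≥ 7.94.
Low-quality type (on-path payoff 22) won't mimic when 22 ≥ 83 − 13.8·a*, i.e. a* ≥ 4.42.
Both must hold, so a* = max(4.42, 7.94) = 7.94. The mid-quality type's constraint binds.

7.94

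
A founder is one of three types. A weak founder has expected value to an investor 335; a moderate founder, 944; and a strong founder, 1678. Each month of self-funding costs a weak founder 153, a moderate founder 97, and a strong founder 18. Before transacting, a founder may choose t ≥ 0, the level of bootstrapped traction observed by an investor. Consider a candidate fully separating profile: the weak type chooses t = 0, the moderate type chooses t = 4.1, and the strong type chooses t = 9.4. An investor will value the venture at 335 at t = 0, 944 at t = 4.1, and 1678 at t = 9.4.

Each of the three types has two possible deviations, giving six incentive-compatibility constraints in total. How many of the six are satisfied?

5

Moderate (own payoff 944 − 97×4.1 = 546.3): to t=0 gives 335 → no gain ✓; to t=9.4 gives 1678 − 97×9.4 = 766.2 → profitable ✗.
Strong (own payoff 1678 − 18×9.4 = 1508.8): to t=0 gives 335 → no gain ✓; to t=4.1 gives 944 − 18×4.1 = 870.2 → no gain ✓.
Weak (own payoff 335): to t=4.1 gives 944 − 153×4.1 = 316.7 → no gain ✓; to t=9.4 gives 1678 − 153×9.4 = 239.8 → no gain ✓.
5 of the 6 constraints hold; not an equilibrium.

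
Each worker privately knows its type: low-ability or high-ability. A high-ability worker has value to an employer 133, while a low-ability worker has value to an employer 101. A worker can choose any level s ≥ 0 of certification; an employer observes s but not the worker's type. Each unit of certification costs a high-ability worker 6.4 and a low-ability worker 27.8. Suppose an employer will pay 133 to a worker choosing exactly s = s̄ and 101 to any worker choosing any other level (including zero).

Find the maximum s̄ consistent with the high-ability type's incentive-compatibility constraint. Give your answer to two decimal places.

Choosing s̄ yields the high-ability type 133 − 6.4·s̄; choosing zero yields 101.
The high-ability type is indifferent at 133 − 6.4·s̄ = 101, i.e. s̄ = (133 − 101) / 6.4 = 5.00.
For any s̄ above 5.00 the high-ability type would rather pool at zero, so separation collapses.

5.00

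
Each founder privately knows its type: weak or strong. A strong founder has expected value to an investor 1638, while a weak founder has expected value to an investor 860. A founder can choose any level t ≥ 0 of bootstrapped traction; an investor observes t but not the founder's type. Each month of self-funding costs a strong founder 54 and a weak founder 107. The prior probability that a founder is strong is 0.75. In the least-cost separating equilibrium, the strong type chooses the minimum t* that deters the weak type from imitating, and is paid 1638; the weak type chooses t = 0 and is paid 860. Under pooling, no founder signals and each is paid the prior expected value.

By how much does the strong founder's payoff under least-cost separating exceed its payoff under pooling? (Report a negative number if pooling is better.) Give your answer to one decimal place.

-198.1

Least-cost separating signal: t* solves 860 = 1638 − 107·t*, so t* = (1638 − 860)/107 ≈ 7.2710.
Strong type's separating payoff: 1638 − 54 × t* = 1638 − 54 × (1638 − 860)/107 = 1638 − 42012/107 ≈ 1245.364.
Pooling payoff: 0.75 × 1638 + 0.25 × 860 = 1443.5.
Difference: 1245.364 − 1443.5 = -198.136, i.e. -198.1 to one decimal place.
The strong type would prefer the pooling outcome.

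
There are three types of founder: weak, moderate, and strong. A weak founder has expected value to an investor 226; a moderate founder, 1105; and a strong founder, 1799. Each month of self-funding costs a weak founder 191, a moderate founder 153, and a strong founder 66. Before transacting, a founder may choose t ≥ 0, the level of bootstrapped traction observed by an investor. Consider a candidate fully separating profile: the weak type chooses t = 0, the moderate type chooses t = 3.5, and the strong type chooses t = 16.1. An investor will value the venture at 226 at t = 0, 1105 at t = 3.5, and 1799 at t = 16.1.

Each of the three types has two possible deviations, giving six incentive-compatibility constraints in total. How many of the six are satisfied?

Weak (own payoff 226): to t=3.5 gives 1105 − 191×3.5 = 436.5 → profitable ✗; to t=16.1 gives 1799 − 191×16.1 = -1276.1 → no gain ✓.
Strong (own payoff 1799 − 66×16.1 = 736.4): to t=0 gives 226 → no gain ✓; to t=3.5 gives 1105 − 66×3.5 = 874 → profitable ✗.
Moderate (own payoff 1105 − 153×3.5 = 569.5): to t=0 gives 226 → no gain ✓; to t=16.1 gives 1799 − 153×16.1 = -664.3 → no gain ✓.
4 of the 6 constraints hold; not an equilibrium.

4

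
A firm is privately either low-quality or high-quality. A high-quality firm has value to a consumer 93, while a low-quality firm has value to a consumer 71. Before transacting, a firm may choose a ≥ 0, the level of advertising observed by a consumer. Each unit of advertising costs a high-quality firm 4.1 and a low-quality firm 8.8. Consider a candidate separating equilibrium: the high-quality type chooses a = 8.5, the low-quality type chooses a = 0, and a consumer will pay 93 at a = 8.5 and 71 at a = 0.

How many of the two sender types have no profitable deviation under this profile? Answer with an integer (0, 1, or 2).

High-quality type: signal → 93 − 4.1 × 8.5 = 58.15; deviate to 0 → 71. IC fails (58.15 < 71).
Low-quality type: stay at 0 → 71; mimic → 93 − 8.8 × 8.5 = 18.2. IC holds (71 ≥ 18.2).
1 of 2 constraints hold, so this profile is not an equilibrium.

1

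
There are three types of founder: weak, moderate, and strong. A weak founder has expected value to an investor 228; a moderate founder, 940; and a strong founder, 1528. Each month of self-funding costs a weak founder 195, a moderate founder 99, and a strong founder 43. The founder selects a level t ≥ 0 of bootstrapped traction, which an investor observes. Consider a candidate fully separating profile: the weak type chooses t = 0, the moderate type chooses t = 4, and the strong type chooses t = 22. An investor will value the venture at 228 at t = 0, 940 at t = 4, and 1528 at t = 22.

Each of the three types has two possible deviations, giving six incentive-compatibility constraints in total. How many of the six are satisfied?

5

Moderate (own payoff 940 − 99×4 = 544): to t=0 gives 228 → no gain ✓; to t=22 gives 1528 − 99×22 = -650 → no gain ✓.
Weak (own payoff 228): to t=4 gives 940 − 195×4 = 160 → no gain ✓; to t=22 gives 1528 − 195×22 = -2762 → no gain ✓.
Strong (own payoff 1528 − 43×22 = 582): to t=0 gives 228 → no gain ✓; to t=4 gives 940 − 43×4 = 768 → profitable ✗.
5 of the 6 constraints hold; not an equilibrium.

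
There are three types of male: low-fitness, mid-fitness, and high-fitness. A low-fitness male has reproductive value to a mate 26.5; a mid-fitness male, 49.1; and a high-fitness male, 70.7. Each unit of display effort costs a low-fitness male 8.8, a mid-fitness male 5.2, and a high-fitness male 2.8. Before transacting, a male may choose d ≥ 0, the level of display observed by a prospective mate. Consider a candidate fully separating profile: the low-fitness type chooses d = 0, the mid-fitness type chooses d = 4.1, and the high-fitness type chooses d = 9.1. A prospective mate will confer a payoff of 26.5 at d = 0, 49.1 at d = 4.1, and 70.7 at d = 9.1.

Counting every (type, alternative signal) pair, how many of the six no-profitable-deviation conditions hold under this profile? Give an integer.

Low-fitness (own payoff 26.5): to d=4.1 gives 49.1 − 8.8×4.1 = 13.02 → no gain ✓; to d=9.1 gives 70.7 − 8.8×9.1 = -9.38 → no gain ✓.
Mid-fitness (own payoff 49.1 − 5.2×4.1 = 27.78): to d=0 gives 26.5 → no gain ✓; to d=9.1 gives 70.7 − 5.2×9.1 = 23.38 → no gain ✓.
High-fitness (own payoff 70.7 − 2.8×9.1 = 45.22): to d=0 gives 26.5 → no gain ✓; to d=4.1 gives 49.1 − 2.8×4.1 = 37.62 → no gain ✓.
6 of the 6 constraints hold; this profile is a separating equilibrium.

6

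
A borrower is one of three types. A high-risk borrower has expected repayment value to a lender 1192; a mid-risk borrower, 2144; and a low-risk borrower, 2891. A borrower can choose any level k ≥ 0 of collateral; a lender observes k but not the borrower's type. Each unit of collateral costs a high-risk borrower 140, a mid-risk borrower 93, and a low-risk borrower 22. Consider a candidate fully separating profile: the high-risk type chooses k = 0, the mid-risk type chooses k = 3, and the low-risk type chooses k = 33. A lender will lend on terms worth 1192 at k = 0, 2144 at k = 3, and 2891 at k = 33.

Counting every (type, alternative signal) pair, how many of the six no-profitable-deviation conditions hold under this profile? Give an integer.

5

High-risk (own payoff 1192): to k=3 gives 2144 − 140×3 = 1724 → profitable ✗; to k=33 gives 2891 − 140×33 = -1729 → no gain ✓.
Low-risk (own payoff 2891 − 22×33 = 2165): to k=0 gives 1192 → no gain ✓; to k=3 gives 2144 − 22×3 = 2078 → no gain ✓.
Mid-risk (own payoff 2144 − 93×3 = 1865): to k=0 gives 1192 → no gain ✓; to k=33 gives 2891 − 93×33 = -178 → no gain ✓.
5 of the 6 constraints hold; not an equilibrium.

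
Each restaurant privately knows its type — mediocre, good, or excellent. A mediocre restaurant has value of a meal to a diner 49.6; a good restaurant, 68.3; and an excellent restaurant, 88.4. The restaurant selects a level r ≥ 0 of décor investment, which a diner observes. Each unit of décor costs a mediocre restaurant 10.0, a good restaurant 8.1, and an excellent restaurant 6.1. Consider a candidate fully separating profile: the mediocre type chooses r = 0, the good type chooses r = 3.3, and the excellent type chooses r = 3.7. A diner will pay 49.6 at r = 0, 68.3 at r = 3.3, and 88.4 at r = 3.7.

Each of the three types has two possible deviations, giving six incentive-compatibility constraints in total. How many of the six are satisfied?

Mediocre (own payoff 49.6): to r=3.3 gives 68.3 − 10.0×3.3 = 35.3 → no gain ✓; to r=3.7 gives 88.4 − 10.0×3.7 = 51.4 → profitable ✗.
Good (own payoff 68.3 − 8.1×3.3 = 41.57): to r=0 gives 49.6 → profitable ✗; to r=3.7 gives 88.4 − 8.1×3.7 = 58.43 → profitable ✗.
Excellent (own payoff 88.4 − 6.1×3.7 = 65.83): to r=0 gives 49.6 → no gain ✓; to r=3.3 gives 68.3 − 6.1×3.3 = 48.17 → no gain ✓.
3 of the 6 constraints hold; not an equilibrium.

3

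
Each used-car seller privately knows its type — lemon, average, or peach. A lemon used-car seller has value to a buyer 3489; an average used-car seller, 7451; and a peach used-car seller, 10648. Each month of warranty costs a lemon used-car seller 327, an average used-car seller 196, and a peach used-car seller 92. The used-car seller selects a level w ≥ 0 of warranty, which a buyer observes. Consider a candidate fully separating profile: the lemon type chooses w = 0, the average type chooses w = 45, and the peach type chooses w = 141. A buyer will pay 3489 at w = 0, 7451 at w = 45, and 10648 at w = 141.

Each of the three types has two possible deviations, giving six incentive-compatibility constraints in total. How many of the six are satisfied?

Peach (own payoff 10648 − 92×141 = -2324): to w=0 gives 3489 → profitable ✗; to w=45 gives 7451 − 92×45 = 3311 → profitable ✗.
Average (own payoff 7451 − 196×45 = -1369): to w=0 gives 3489 → profitable ✗; to w=141 gives 10648 − 196×141 = -16988 → no gain ✓.
Lemon (own payoff 3489): to w=45 gives 7451 − 327×45 = -7264 → no gain ✓; to w=141 gives 10648 − 327×141 = -35459 → no gain ✓.
3 of the 6 constraints hold; not an equilibrium.

3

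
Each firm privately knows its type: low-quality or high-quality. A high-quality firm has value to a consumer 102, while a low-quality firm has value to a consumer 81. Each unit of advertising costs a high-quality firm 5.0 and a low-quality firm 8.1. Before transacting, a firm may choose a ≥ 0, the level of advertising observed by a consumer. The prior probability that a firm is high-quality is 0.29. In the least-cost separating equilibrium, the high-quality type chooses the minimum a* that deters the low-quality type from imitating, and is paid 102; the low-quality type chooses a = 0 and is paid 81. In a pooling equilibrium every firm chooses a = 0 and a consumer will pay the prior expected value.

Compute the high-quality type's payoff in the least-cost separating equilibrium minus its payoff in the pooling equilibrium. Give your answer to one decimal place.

1.9

Least-cost separating signal: a* solves 81 = 102 − 8.1·a*, so a* = (102 − 81)/8.1 ≈ 2.5926.
High-quality type's separating payoff: 102 − 5.0 × a* = 102 − 5.0 × (102 − 81)/8.1 = 102 − 105/8.1 ≈ 89.037.
Pooling payoff: 0.29 × 102 + 0.71 × 81 = 87.09.
Difference: 89.037 − 87.09 = 1.947, i.e. 1.9 to one decimal place.
The high-quality type prefers to separate.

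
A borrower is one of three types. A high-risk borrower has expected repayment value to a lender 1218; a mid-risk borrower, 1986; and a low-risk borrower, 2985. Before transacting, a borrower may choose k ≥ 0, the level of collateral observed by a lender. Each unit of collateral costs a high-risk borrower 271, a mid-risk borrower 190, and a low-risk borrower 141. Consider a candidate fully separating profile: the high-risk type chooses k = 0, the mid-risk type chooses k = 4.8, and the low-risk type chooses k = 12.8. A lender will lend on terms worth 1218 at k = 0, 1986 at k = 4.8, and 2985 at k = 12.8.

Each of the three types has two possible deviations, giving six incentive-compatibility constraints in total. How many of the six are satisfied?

3

Mid-risk (own payoff 1986 − 190×4.8 = 1074): to k=0 gives 1218 → profitable ✗; to k=12.8 gives 2985 − 190×12.8 = 553 → no gain ✓.
High-risk (own payoff 1218): to k=4.8 gives 1986 − 271×4.8 = 685.2 → no gain ✓; to k=12.8 gives 2985 − 271×12.8 = -483.8 → no gain ✓.
Low-risk (own payoff 2985 − 141×12.8 = 1180.2): to k=0 gives 1218 → profitable ✗; to k=4.8 gives 1986 − 141×4.8 = 1309.2 → profitable ✗.
3 of the 6 constraints hold; not an equilibrium.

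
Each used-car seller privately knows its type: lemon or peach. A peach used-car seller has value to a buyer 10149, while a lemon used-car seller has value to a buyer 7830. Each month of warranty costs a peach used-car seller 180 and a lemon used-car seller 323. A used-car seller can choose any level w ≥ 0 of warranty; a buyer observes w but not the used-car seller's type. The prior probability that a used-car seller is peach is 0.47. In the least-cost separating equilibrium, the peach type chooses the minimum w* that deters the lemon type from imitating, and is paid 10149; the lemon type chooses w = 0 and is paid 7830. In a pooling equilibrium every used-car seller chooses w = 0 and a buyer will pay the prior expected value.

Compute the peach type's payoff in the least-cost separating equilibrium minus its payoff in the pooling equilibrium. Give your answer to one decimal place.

Least-cost separating signal: w* solves 7830 = 10149 − 323·w*, so w* = (10149 − 7830)/323 ≈ 7.1796.
Peach type's separating payoff: 10149 − 180 × w* = 10149 − 180 × (10149 − 7830)/323 = 10149 − 417420/323 ≈ 8856.678.
Pooling payoff: 0.47 × 10149 + 0.53 × 7830 = 8919.93.
Difference: 8856.678 − 8919.93 = -63.252, i.e. -63.3 to one decimal place.
The peach type would prefer the pooling outcome.

-63.3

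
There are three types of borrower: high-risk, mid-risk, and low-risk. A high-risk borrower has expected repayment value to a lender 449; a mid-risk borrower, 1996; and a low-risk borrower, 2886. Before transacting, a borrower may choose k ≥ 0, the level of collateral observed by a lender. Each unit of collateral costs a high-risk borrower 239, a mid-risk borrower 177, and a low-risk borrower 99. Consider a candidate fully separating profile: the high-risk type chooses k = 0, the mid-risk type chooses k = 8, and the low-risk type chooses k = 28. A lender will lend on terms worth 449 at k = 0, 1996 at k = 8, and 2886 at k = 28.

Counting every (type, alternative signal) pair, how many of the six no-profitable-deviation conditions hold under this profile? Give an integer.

High-risk (own payoff 449): to k=8 gives 1996 − 239×8 = 84 → no gain ✓; to k=28 gives 2886 − 239×28 = -3806 → no gain ✓.
Mid-risk (own payoff 1996 − 177×8 = 580): to k=0 gives 449 → no gain ✓; to k=28 gives 2886 − 177×28 = -2070 → no gain ✓.
Low-risk (own payoff 2886 − 99×28 = 114): to k=0 gives 449 → profitable ✗; to k=8 gives 1996 − 99×8 = 1204 → profitable ✗.
4 of the 6 constraints hold; not an equilibrium.

4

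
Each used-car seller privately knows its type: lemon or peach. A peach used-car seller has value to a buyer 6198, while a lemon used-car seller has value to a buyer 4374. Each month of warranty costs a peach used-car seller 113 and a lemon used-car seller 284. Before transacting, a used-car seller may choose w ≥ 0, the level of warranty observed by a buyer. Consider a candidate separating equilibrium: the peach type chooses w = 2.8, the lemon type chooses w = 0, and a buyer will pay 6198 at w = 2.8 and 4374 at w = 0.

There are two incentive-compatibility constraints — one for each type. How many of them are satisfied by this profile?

Lemon type: stay at 0 → 4374; mimic → 6198 − 284 × 2.8 = 5402.8. IC fails (4374 < 5402.8).
Peach type: signal → 6198 − 113 × 2.8 = 5881.6; deviate to 0 → 4374. IC holds (5881.6 ≥ 4374).
1 of 2 constraints hold, so this profile is not an equilibrium.

1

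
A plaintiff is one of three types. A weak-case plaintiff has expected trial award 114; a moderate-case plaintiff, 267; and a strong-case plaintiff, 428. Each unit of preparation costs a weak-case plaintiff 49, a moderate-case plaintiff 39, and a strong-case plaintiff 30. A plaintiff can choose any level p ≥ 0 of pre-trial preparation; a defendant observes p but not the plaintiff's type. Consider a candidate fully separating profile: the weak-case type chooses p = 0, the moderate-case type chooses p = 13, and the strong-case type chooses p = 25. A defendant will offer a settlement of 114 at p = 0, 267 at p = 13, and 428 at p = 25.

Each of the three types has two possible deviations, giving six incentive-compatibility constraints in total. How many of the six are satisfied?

Strong-case (own payoff 428 − 30×25 = -322): to p=0 gives 114 → profitable ✗; to p=13 gives 267 − 30×13 = -123 → profitable ✗.
Moderate-case (own payoff 267 − 39×13 = -240): to p=0 gives 114 → profitable ✗; to p=25 gives 428 − 39×25 = -547 → no gain ✓.
Weak-case (own payoff 114): to p=13 gives 267 − 49×13 = -370 → no gain ✓; to p=25 gives 428 − 49×25 = -797 → no gain ✓.
3 of the 6 constraints hold; not an equilibrium.

3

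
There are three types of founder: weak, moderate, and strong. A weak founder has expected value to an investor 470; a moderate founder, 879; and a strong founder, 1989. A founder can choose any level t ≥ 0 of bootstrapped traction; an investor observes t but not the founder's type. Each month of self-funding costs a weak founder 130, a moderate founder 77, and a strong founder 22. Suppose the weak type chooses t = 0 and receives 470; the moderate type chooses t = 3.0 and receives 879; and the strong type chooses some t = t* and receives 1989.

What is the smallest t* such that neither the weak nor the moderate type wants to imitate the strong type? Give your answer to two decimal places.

Weak type (on-path payoff 470) won't mimic when 470 ≥ 1989 − 130·t*, i.e. t* ≥ 11.68.
Moderate type (on-path payoff 879 − 77×3.0 = 648) won't mimic when 648 ≥ 1989 − 77·t*, i.e. t* ≥ 17.42.
Both must hold, so t* = max(11.68, 17.42) = 17.42. The moderate type's constraint binds.

17.42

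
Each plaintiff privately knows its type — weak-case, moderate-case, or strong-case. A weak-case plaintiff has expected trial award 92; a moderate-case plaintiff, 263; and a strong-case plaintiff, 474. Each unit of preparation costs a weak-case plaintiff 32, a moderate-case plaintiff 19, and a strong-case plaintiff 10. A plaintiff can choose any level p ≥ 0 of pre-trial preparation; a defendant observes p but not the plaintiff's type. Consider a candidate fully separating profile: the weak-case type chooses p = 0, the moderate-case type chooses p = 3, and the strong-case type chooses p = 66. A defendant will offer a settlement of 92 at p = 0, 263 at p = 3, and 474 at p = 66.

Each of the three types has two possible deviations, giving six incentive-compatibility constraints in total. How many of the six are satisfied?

3

Moderate-case (own payoff 263 − 19×3 = 206): to p=0 gives 92 → no gain ✓; to p=66 gives 474 − 19×66 = -780 → no gain ✓.
Weak-case (own payoff 92): to p=3 gives 263 − 32×3 = 167 → profitable ✗; to p=66 gives 474 − 32×66 = -1638 → no gain ✓.
Strong-case (own payoff 474 − 10×66 = -186): to p=0 gives 92 → profitable ✗; to p=3 gives 263 − 10×3 = 233 → profitable ✗.
3 of the 6 constraints hold; not an equilibrium.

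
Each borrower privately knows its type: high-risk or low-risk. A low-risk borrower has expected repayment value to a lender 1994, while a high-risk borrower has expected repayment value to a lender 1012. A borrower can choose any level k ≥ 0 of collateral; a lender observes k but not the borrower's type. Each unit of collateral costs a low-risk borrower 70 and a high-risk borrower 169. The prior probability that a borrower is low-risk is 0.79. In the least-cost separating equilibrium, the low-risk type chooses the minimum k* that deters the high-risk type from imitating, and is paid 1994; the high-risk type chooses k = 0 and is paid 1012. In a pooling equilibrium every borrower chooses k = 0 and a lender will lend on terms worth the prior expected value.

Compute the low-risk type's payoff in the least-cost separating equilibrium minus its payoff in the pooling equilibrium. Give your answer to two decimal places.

-200.53

Least-cost separating signal: k* solves 1012 = 1994 − 169·k*, so k* = (1994 − 1012)/169 ≈ 5.8107.
Low-risk type's separating payoff: 1994 − 70 × k* = 1994 − 70 × (1994 − 1012)/169 = 1994 − 68740/169 ≈ 1587.2544.
Pooling payoff: 0.79 × 1994 + 0.21 × 1012 = 1787.78.
Difference: 1587.2544 − 1787.78 = -200.5256, i.e. -200.53 to two decimal places.
The low-risk type would prefer the pooling outcome.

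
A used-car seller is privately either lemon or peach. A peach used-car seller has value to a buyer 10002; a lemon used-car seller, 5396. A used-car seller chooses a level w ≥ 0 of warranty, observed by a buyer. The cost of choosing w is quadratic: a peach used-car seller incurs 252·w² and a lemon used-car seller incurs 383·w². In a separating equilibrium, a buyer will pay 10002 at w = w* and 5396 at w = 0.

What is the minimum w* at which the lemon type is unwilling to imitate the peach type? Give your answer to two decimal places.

3.47

The lemon type at w = 0 receives 5396; imitating at w* yields 10002 − 383·w*².
Indifference: 5396 = 10002 − 383·w*², so w*² = (10002 − 5396) / 383 ≈ 12.0261.
w* = √12.0261 ≈ 3.47.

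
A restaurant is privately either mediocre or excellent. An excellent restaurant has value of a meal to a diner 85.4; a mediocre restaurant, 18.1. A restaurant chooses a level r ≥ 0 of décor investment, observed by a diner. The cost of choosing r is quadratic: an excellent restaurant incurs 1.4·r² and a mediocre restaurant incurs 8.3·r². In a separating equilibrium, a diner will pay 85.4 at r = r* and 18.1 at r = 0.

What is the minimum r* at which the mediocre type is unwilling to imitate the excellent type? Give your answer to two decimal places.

The mediocre type at r = 0 receives 18.1; imitating at r* yields 85.4 − 8.3·r*².
Indifference: 18.1 = 85.4 − 8.3·r*², so r*² = (85.4 − 18.1) / 8.3 ≈ 8.1084.
r* = √8.1084 ≈ 2.85.

2.85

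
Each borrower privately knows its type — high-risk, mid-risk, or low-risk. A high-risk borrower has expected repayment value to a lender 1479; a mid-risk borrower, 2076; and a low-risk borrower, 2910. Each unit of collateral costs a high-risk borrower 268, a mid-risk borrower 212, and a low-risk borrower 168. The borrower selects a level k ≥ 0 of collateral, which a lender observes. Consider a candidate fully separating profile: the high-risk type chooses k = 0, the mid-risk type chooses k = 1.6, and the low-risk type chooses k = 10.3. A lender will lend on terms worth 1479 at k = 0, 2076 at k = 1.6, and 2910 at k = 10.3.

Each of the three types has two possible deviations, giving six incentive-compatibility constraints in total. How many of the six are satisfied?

3

High-risk (own payoff 1479): to k=1.6 gives 2076 − 268×1.6 = 1647.2 → profitable ✗; to k=10.3 gives 2910 − 268×10.3 = 149.6 → no gain ✓.
Mid-risk (own payoff 2076 − 212×1.6 = 1736.8): to k=0 gives 1479 → no gain ✓; to k=10.3 gives 2910 − 212×10.3 = 726.4 → no gain ✓.
Low-risk (own payoff 2910 − 168×10.3 = 1179.6): to k=0 gives 1479 → profitable ✗; to k=1.6 gives 2076 − 168×1.6 = 1807.2 → profitable ✗.
3 of the 6 constraints hold; not an equilibrium.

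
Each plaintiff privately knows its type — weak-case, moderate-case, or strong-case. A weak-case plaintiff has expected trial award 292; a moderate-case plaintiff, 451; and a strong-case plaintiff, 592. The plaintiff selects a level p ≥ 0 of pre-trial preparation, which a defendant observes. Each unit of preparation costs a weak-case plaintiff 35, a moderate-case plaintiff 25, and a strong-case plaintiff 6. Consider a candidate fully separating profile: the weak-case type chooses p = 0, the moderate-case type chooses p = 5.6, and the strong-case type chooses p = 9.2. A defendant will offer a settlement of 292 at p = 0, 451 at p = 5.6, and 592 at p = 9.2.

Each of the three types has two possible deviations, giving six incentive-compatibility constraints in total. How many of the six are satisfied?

Moderate-case (own payoff 451 − 25×5.6 = 311): to p=0 gives 292 → no gain ✓; to p=9.2 gives 592 − 25×9.2 = 362 → profitable ✗.
Strong-case (own payoff 592 − 6×9.2 = 536.8): to p=0 gives 292 → no gain ✓; to p=5.6 gives 451 − 6×5.6 = 417.4 → no gain ✓.
Weak-case (own payoff 292): to p=5.6 gives 451 − 35×5.6 = 255 → no gain ✓; to p=9.2 gives 592 − 35×9.2 = 270 → no gain ✓.
5 of the 6 constraints hold; not an equilibrium.

5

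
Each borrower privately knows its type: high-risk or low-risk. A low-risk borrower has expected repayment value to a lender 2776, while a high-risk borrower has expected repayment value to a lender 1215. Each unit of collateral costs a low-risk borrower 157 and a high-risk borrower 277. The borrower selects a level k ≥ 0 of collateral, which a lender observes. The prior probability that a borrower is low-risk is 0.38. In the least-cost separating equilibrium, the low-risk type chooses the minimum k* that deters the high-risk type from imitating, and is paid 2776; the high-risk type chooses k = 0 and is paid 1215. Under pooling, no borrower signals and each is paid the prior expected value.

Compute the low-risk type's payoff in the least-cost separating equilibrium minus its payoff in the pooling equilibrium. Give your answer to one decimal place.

83.1

Least-cost separating signal: k* solves 1215 = 2776 − 277·k*, so k* = (2776 − 1215)/277 ≈ 5.6354.
Low-risk type's separating payoff: 2776 − 157 × k* = 2776 − 157 × (2776 − 1215)/277 = 2776 − 245077/277 ≈ 1891.245.
Pooling payoff: 0.38 × 2776 + 0.62 × 1215 = 1808.18.
Difference: 1891.245 − 1808.18 = 83.065, i.e. 83.1 to one decimal place.
The low-risk type prefers to separate.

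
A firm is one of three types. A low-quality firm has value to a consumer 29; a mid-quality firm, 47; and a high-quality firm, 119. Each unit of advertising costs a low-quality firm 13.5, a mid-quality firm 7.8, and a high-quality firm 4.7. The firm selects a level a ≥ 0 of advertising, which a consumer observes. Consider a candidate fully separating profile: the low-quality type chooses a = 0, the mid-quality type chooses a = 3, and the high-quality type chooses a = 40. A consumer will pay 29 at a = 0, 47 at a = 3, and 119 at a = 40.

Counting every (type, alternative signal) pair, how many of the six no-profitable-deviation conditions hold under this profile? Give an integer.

Mid-quality (own payoff 47 − 7.8×3 = 23.6): to a=0 gives 29 → profitable ✗; to a=40 gives 119 − 7.8×40 = -193 → no gain ✓.
Low-quality (own payoff 29): to a=3 gives 47 − 13.5×3 = 6.5 → no gain ✓; to a=40 gives 119 − 13.5×40 = -421 → no gain ✓.
High-quality (own payoff 119 − 4.7×40 = -69): to a=0 gives 29 → profitable ✗; to a=3 gives 47 − 4.7×3 = 32.9 → profitable ✗.
3 of the 6 constraints hold; not an equilibrium.

3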